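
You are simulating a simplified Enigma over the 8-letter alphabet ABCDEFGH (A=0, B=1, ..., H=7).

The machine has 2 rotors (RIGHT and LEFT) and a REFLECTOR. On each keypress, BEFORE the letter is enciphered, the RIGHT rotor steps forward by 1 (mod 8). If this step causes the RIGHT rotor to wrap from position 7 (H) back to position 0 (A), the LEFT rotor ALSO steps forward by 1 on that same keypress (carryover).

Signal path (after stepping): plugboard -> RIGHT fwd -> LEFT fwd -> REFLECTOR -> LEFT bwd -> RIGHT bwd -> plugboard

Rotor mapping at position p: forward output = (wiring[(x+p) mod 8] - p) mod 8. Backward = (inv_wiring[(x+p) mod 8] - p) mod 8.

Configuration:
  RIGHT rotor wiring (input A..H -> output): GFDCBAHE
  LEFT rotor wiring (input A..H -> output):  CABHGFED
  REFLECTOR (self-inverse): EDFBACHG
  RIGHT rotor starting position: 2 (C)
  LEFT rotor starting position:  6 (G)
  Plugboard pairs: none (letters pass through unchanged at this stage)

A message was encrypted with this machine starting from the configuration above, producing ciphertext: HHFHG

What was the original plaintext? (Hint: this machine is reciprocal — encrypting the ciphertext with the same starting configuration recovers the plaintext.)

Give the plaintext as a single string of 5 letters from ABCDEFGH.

Char 1 ('H'): step: R->3, L=6; H->plug->H->R->A->L->G->refl->H->L'->H->R'->A->plug->A
Char 2 ('H'): step: R->4, L=6; H->plug->H->R->G->L->A->refl->E->L'->C->R'->E->plug->E
Char 3 ('F'): step: R->5, L=6; F->plug->F->R->G->L->A->refl->E->L'->C->R'->B->plug->B
Char 4 ('H'): step: R->6, L=6; H->plug->H->R->C->L->E->refl->A->L'->G->R'->B->plug->B
Char 5 ('G'): step: R->7, L=6; G->plug->G->R->B->L->F->refl->C->L'->D->R'->E->plug->E

Answer: AEBBE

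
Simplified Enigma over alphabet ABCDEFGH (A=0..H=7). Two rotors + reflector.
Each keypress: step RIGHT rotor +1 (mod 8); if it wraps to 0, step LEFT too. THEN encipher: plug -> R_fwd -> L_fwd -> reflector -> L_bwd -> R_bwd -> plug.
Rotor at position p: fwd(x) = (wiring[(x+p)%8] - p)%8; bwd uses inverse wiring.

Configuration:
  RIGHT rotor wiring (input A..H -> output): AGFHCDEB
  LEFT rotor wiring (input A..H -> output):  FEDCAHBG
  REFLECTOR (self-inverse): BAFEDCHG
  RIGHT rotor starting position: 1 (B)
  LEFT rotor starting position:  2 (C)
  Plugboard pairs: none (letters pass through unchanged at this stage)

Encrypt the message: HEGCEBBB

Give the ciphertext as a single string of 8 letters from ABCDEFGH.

Answer: EFCGBEDE

Derivation:
Char 1 ('H'): step: R->2, L=2; H->plug->H->R->E->L->H->refl->G->L'->C->R'->E->plug->E
Char 2 ('E'): step: R->3, L=2; E->plug->E->R->G->L->D->refl->E->L'->F->R'->F->plug->F
Char 3 ('G'): step: R->4, L=2; G->plug->G->R->B->L->A->refl->B->L'->A->R'->C->plug->C
Char 4 ('C'): step: R->5, L=2; C->plug->C->R->E->L->H->refl->G->L'->C->R'->G->plug->G
Char 5 ('E'): step: R->6, L=2; E->plug->E->R->H->L->C->refl->F->L'->D->R'->B->plug->B
Char 6 ('B'): step: R->7, L=2; B->plug->B->R->B->L->A->refl->B->L'->A->R'->E->plug->E
Char 7 ('B'): step: R->0, L->3 (L advanced); B->plug->B->R->G->L->B->refl->A->L'->H->R'->D->plug->D
Char 8 ('B'): step: R->1, L=3; B->plug->B->R->E->L->D->refl->E->L'->C->R'->E->plug->E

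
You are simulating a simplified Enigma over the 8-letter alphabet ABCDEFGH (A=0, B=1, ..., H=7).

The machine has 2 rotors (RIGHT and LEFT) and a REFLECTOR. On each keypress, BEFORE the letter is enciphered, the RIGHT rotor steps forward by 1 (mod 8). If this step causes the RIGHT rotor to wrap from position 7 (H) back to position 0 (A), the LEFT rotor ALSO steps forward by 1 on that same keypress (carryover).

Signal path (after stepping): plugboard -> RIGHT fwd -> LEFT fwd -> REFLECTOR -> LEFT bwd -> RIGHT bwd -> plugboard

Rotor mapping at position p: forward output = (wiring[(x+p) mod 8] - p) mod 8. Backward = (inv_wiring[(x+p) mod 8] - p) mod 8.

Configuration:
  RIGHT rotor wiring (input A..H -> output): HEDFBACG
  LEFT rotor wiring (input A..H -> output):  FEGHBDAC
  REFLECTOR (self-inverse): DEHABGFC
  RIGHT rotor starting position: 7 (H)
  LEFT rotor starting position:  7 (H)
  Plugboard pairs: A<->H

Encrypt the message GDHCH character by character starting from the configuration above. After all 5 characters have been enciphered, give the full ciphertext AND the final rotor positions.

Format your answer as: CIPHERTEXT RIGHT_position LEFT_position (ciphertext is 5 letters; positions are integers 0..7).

Answer: FBFBC 4 0

Derivation:
Char 1 ('G'): step: R->0, L->0 (L advanced); G->plug->G->R->C->L->G->refl->F->L'->A->R'->F->plug->F
Char 2 ('D'): step: R->1, L=0; D->plug->D->R->A->L->F->refl->G->L'->C->R'->B->plug->B
Char 3 ('H'): step: R->2, L=0; H->plug->A->R->B->L->E->refl->B->L'->E->R'->F->plug->F
Char 4 ('C'): step: R->3, L=0; C->plug->C->R->F->L->D->refl->A->L'->G->R'->B->plug->B
Char 5 ('H'): step: R->4, L=0; H->plug->A->R->F->L->D->refl->A->L'->G->R'->C->plug->C
Final: ciphertext=FBFBC, RIGHT=4, LEFT=0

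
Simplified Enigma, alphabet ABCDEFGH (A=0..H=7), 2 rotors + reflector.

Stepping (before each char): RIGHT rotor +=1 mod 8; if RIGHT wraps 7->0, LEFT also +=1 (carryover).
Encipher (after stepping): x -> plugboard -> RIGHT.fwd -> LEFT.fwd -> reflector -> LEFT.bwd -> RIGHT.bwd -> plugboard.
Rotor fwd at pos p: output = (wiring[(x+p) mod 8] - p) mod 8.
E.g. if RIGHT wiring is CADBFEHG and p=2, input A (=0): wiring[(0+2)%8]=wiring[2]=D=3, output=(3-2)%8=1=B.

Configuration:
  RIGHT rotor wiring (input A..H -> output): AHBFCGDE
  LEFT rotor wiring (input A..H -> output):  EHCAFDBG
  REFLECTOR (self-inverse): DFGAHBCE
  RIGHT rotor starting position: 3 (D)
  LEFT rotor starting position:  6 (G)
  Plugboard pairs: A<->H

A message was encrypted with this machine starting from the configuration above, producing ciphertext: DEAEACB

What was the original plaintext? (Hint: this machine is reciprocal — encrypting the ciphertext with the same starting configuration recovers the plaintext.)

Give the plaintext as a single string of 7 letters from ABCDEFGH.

Answer: AADACDF

Derivation:
Char 1 ('D'): step: R->4, L=6; D->plug->D->R->A->L->D->refl->A->L'->B->R'->H->plug->A
Char 2 ('E'): step: R->5, L=6; E->plug->E->R->C->L->G->refl->C->L'->F->R'->H->plug->A
Char 3 ('A'): step: R->6, L=6; A->plug->H->R->A->L->D->refl->A->L'->B->R'->D->plug->D
Char 4 ('E'): step: R->7, L=6; E->plug->E->R->G->L->H->refl->E->L'->E->R'->H->plug->A
Char 5 ('A'): step: R->0, L->7 (L advanced); A->plug->H->R->E->L->B->refl->F->L'->B->R'->C->plug->C
Char 6 ('C'): step: R->1, L=7; C->plug->C->R->E->L->B->refl->F->L'->B->R'->D->plug->D
Char 7 ('B'): step: R->2, L=7; B->plug->B->R->D->L->D->refl->A->L'->C->R'->F->plug->F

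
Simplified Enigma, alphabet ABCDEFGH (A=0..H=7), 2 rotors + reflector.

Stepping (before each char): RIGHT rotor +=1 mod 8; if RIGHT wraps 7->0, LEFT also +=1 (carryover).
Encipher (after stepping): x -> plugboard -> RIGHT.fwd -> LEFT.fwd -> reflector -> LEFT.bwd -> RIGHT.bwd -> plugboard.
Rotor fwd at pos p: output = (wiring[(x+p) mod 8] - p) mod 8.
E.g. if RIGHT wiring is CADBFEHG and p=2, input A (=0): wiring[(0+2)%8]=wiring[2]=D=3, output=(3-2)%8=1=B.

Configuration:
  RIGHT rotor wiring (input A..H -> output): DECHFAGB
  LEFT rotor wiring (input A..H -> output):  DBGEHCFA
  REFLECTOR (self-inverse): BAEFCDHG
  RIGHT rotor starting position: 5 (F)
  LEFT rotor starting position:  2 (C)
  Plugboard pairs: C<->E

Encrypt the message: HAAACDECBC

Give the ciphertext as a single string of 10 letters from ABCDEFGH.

Char 1 ('H'): step: R->6, L=2; H->plug->H->R->C->L->F->refl->D->L'->E->R'->E->plug->C
Char 2 ('A'): step: R->7, L=2; A->plug->A->R->C->L->F->refl->D->L'->E->R'->B->plug->B
Char 3 ('A'): step: R->0, L->3 (L advanced); A->plug->A->R->D->L->C->refl->E->L'->B->R'->H->plug->H
Char 4 ('A'): step: R->1, L=3; A->plug->A->R->D->L->C->refl->E->L'->B->R'->B->plug->B
Char 5 ('C'): step: R->2, L=3; C->plug->E->R->E->L->F->refl->D->L'->H->R'->F->plug->F
Char 6 ('D'): step: R->3, L=3; D->plug->D->R->D->L->C->refl->E->L'->B->R'->G->plug->G
Char 7 ('E'): step: R->4, L=3; E->plug->C->R->C->L->H->refl->G->L'->G->R'->G->plug->G
Char 8 ('C'): step: R->5, L=3; C->plug->E->R->H->L->D->refl->F->L'->E->R'->C->plug->E
Char 9 ('B'): step: R->6, L=3; B->plug->B->R->D->L->C->refl->E->L'->B->R'->F->plug->F
Char 10 ('C'): step: R->7, L=3; C->plug->E->R->A->L->B->refl->A->L'->F->R'->C->plug->E

Answer: CBHBFGGEFE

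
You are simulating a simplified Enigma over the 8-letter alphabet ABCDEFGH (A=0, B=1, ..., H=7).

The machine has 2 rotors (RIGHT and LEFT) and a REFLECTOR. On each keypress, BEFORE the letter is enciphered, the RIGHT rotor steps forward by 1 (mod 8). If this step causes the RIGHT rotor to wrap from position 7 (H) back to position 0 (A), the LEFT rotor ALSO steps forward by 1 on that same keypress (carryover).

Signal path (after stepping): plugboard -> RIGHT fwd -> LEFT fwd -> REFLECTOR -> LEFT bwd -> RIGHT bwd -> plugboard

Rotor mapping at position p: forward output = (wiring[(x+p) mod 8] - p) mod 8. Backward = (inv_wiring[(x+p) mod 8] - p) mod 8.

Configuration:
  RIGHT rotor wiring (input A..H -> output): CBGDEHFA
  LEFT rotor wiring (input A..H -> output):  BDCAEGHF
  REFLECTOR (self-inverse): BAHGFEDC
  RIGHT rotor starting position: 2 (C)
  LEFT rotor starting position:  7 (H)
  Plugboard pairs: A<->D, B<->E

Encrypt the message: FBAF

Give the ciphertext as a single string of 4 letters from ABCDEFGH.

Char 1 ('F'): step: R->3, L=7; F->plug->F->R->H->L->A->refl->B->L'->E->R'->C->plug->C
Char 2 ('B'): step: R->4, L=7; B->plug->E->R->G->L->H->refl->C->L'->B->R'->C->plug->C
Char 3 ('A'): step: R->5, L=7; A->plug->D->R->F->L->F->refl->E->L'->C->R'->A->plug->D
Char 4 ('F'): step: R->6, L=7; F->plug->F->R->F->L->F->refl->E->L'->C->R'->B->plug->E

Answer: CCDE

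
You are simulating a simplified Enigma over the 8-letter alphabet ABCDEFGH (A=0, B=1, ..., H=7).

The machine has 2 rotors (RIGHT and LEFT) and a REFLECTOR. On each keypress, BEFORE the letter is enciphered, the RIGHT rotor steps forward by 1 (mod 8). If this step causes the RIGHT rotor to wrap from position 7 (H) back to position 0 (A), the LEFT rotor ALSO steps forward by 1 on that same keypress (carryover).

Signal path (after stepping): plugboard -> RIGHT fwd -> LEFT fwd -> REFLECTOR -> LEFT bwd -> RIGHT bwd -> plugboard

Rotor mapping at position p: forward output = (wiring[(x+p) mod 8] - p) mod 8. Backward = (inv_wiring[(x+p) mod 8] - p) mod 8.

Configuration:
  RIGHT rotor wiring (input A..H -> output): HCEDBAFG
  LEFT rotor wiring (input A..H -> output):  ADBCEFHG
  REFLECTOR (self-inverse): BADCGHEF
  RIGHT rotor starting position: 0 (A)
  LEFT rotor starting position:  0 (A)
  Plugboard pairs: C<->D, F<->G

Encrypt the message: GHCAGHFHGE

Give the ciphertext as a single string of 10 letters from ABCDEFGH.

Char 1 ('G'): step: R->1, L=0; G->plug->F->R->E->L->E->refl->G->L'->H->R'->E->plug->E
Char 2 ('H'): step: R->2, L=0; H->plug->H->R->A->L->A->refl->B->L'->C->R'->A->plug->A
Char 3 ('C'): step: R->3, L=0; C->plug->D->R->C->L->B->refl->A->L'->A->R'->A->plug->A
Char 4 ('A'): step: R->4, L=0; A->plug->A->R->F->L->F->refl->H->L'->G->R'->F->plug->G
Char 5 ('G'): step: R->5, L=0; G->plug->F->R->H->L->G->refl->E->L'->E->R'->H->plug->H
Char 6 ('H'): step: R->6, L=0; H->plug->H->R->C->L->B->refl->A->L'->A->R'->B->plug->B
Char 7 ('F'): step: R->7, L=0; F->plug->G->R->B->L->D->refl->C->L'->D->R'->C->plug->D
Char 8 ('H'): step: R->0, L->1 (L advanced); H->plug->H->R->G->L->F->refl->H->L'->H->R'->A->plug->A
Char 9 ('G'): step: R->1, L=1; G->plug->F->R->E->L->E->refl->G->L'->F->R'->G->plug->F
Char 10 ('E'): step: R->2, L=1; E->plug->E->R->D->L->D->refl->C->L'->A->R'->H->plug->H

Answer: EAAGHBDAFH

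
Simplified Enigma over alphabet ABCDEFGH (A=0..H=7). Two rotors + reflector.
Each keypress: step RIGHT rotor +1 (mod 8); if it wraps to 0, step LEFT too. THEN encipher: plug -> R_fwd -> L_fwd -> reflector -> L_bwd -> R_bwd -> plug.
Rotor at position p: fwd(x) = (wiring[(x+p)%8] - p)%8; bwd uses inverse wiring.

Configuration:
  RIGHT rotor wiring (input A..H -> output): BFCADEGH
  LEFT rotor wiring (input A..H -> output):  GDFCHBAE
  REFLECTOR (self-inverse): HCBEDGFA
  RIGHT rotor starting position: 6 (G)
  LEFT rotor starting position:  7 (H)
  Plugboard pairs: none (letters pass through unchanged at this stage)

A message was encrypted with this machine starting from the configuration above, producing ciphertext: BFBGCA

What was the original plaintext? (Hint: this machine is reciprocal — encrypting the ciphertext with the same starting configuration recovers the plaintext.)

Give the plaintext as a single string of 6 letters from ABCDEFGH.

Answer: FGCCHF

Derivation:
Char 1 ('B'): step: R->7, L=7; B->plug->B->R->C->L->E->refl->D->L'->E->R'->F->plug->F
Char 2 ('F'): step: R->0, L->0 (L advanced); F->plug->F->R->E->L->H->refl->A->L'->G->R'->G->plug->G
Char 3 ('B'): step: R->1, L=0; B->plug->B->R->B->L->D->refl->E->L'->H->R'->C->plug->C
Char 4 ('G'): step: R->2, L=0; G->plug->G->R->H->L->E->refl->D->L'->B->R'->C->plug->C
Char 5 ('C'): step: R->3, L=0; C->plug->C->R->B->L->D->refl->E->L'->H->R'->H->plug->H
Char 6 ('A'): step: R->4, L=0; A->plug->A->R->H->L->E->refl->D->L'->B->R'->F->plug->F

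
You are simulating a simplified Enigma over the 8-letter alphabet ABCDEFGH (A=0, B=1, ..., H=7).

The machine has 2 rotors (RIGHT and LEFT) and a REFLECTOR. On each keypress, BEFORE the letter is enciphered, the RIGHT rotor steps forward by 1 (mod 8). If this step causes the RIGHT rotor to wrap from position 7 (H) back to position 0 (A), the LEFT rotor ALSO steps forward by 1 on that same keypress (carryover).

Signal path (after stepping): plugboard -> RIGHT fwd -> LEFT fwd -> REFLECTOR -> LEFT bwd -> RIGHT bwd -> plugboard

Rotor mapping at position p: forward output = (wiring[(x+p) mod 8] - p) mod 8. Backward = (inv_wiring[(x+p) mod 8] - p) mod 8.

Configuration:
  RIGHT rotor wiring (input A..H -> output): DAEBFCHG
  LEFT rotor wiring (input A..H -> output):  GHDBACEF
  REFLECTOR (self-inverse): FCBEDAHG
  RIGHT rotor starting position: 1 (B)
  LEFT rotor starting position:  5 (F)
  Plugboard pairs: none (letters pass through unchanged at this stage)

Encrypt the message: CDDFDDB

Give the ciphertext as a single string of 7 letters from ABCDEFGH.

Answer: FEGDBCD

Derivation:
Char 1 ('C'): step: R->2, L=5; C->plug->C->R->D->L->B->refl->C->L'->E->R'->F->plug->F
Char 2 ('D'): step: R->3, L=5; D->plug->D->R->E->L->C->refl->B->L'->D->R'->E->plug->E
Char 3 ('D'): step: R->4, L=5; D->plug->D->R->C->L->A->refl->F->L'->A->R'->G->plug->G
Char 4 ('F'): step: R->5, L=5; F->plug->F->R->H->L->D->refl->E->L'->G->R'->D->plug->D
Char 5 ('D'): step: R->6, L=5; D->plug->D->R->C->L->A->refl->F->L'->A->R'->B->plug->B
Char 6 ('D'): step: R->7, L=5; D->plug->D->R->F->L->G->refl->H->L'->B->R'->C->plug->C
Char 7 ('B'): step: R->0, L->6 (L advanced); B->plug->B->R->A->L->G->refl->H->L'->B->R'->D->plug->D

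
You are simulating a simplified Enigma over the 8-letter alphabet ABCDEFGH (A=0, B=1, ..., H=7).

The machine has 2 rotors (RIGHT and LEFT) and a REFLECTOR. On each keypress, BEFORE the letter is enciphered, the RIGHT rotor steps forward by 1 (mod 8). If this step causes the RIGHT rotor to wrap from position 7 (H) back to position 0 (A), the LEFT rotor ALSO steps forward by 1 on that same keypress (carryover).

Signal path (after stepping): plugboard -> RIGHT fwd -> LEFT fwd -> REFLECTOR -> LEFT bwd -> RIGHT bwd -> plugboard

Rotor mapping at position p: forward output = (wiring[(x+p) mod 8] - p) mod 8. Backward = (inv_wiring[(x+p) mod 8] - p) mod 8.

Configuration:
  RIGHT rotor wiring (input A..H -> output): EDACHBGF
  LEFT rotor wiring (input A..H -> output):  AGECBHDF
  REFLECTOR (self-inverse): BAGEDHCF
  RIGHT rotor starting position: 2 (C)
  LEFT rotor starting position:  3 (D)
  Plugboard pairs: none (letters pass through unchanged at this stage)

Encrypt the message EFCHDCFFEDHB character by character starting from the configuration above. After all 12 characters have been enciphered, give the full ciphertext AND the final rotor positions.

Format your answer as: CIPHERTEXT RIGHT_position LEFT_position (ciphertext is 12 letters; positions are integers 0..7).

Char 1 ('E'): step: R->3, L=3; E->plug->E->R->C->L->E->refl->D->L'->G->R'->C->plug->C
Char 2 ('F'): step: R->4, L=3; F->plug->F->R->H->L->B->refl->A->L'->D->R'->A->plug->A
Char 3 ('C'): step: R->5, L=3; C->plug->C->R->A->L->H->refl->F->L'->F->R'->G->plug->G
Char 4 ('H'): step: R->6, L=3; H->plug->H->R->D->L->A->refl->B->L'->H->R'->B->plug->B
Char 5 ('D'): step: R->7, L=3; D->plug->D->R->B->L->G->refl->C->L'->E->R'->C->plug->C
Char 6 ('C'): step: R->0, L->4 (L advanced); C->plug->C->R->A->L->F->refl->H->L'->C->R'->D->plug->D
Char 7 ('F'): step: R->1, L=4; F->plug->F->R->F->L->C->refl->G->L'->H->R'->B->plug->B
Char 8 ('F'): step: R->2, L=4; F->plug->F->R->D->L->B->refl->A->L'->G->R'->A->plug->A
Char 9 ('E'): step: R->3, L=4; E->plug->E->R->C->L->H->refl->F->L'->A->R'->G->plug->G
Char 10 ('D'): step: R->4, L=4; D->plug->D->R->B->L->D->refl->E->L'->E->R'->G->plug->G
Char 11 ('H'): step: R->5, L=4; H->plug->H->R->C->L->H->refl->F->L'->A->R'->C->plug->C
Char 12 ('B'): step: R->6, L=4; B->plug->B->R->H->L->G->refl->C->L'->F->R'->D->plug->D
Final: ciphertext=CAGBCDBAGGCD, RIGHT=6, LEFT=4

Answer: CAGBCDBAGGCD 6 4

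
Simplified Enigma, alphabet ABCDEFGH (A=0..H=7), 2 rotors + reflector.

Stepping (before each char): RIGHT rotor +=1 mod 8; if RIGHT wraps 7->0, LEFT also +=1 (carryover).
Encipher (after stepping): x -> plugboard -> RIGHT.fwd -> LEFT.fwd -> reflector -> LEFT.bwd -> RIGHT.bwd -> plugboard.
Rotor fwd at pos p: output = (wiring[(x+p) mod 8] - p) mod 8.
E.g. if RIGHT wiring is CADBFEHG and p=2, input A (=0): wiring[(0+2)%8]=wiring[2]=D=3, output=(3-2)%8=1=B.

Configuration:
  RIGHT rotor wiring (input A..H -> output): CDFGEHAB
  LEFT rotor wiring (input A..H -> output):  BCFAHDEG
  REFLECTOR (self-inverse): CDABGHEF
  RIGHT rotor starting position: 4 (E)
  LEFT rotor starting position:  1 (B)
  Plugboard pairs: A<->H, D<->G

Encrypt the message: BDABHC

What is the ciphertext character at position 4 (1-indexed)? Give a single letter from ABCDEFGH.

Char 1 ('B'): step: R->5, L=1; B->plug->B->R->D->L->G->refl->E->L'->B->R'->G->plug->D
Char 2 ('D'): step: R->6, L=1; D->plug->G->R->G->L->F->refl->H->L'->C->R'->A->plug->H
Char 3 ('A'): step: R->7, L=1; A->plug->H->R->B->L->E->refl->G->L'->D->R'->B->plug->B
Char 4 ('B'): step: R->0, L->2 (L advanced); B->plug->B->R->D->L->B->refl->D->L'->A->R'->G->plug->D

D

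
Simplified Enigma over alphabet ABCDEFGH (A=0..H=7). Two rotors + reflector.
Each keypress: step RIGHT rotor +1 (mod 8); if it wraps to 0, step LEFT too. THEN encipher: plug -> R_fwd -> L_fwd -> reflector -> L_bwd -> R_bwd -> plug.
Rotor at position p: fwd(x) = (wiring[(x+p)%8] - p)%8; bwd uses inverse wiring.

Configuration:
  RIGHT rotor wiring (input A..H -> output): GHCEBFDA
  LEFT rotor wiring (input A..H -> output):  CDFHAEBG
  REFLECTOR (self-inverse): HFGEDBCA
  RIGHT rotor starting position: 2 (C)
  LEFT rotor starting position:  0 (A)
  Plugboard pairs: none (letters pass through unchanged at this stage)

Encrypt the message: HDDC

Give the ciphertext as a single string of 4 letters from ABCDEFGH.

Char 1 ('H'): step: R->3, L=0; H->plug->H->R->H->L->G->refl->C->L'->A->R'->D->plug->D
Char 2 ('D'): step: R->4, L=0; D->plug->D->R->E->L->A->refl->H->L'->D->R'->F->plug->F
Char 3 ('D'): step: R->5, L=0; D->plug->D->R->B->L->D->refl->E->L'->F->R'->F->plug->F
Char 4 ('C'): step: R->6, L=0; C->plug->C->R->A->L->C->refl->G->L'->H->R'->H->plug->H

Answer: DFFH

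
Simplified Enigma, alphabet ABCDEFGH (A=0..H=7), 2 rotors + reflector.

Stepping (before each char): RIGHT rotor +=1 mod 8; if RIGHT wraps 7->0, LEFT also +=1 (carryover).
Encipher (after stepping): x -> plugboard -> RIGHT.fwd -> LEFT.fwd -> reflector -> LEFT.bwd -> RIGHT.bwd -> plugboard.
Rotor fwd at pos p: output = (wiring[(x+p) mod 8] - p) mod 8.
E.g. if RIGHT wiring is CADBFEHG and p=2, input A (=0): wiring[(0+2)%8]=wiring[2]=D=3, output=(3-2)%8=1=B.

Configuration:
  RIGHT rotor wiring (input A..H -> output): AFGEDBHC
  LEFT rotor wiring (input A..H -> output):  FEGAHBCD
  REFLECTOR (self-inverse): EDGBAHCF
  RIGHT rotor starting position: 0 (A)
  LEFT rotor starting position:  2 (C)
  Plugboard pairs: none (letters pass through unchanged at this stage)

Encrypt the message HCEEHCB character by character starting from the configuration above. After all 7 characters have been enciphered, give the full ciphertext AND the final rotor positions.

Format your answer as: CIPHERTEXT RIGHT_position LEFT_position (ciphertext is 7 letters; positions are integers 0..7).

Answer: GDAHCHD 7 2

Derivation:
Char 1 ('H'): step: R->1, L=2; H->plug->H->R->H->L->C->refl->G->L'->B->R'->G->plug->G
Char 2 ('C'): step: R->2, L=2; C->plug->C->R->B->L->G->refl->C->L'->H->R'->D->plug->D
Char 3 ('E'): step: R->3, L=2; E->plug->E->R->H->L->C->refl->G->L'->B->R'->A->plug->A
Char 4 ('E'): step: R->4, L=2; E->plug->E->R->E->L->A->refl->E->L'->A->R'->H->plug->H
Char 5 ('H'): step: R->5, L=2; H->plug->H->R->G->L->D->refl->B->L'->F->R'->C->plug->C
Char 6 ('C'): step: R->6, L=2; C->plug->C->R->C->L->F->refl->H->L'->D->R'->H->plug->H
Char 7 ('B'): step: R->7, L=2; B->plug->B->R->B->L->G->refl->C->L'->H->R'->D->plug->D
Final: ciphertext=GDAHCHD, RIGHT=7, LEFT=2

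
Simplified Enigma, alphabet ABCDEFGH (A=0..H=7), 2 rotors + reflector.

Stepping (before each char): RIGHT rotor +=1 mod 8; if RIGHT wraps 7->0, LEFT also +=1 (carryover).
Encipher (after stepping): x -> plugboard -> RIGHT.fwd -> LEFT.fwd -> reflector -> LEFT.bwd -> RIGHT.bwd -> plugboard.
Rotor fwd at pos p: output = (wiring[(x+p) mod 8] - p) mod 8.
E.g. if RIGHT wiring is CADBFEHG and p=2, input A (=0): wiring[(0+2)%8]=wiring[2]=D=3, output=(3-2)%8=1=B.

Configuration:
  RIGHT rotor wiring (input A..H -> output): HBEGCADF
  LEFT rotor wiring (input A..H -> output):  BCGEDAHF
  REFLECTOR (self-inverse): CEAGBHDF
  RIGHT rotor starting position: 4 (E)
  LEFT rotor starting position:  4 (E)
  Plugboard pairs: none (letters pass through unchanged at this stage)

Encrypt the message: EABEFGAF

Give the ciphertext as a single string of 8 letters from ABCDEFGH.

Answer: CHHBDFCE

Derivation:
Char 1 ('E'): step: R->5, L=4; E->plug->E->R->E->L->F->refl->H->L'->A->R'->C->plug->C
Char 2 ('A'): step: R->6, L=4; A->plug->A->R->F->L->G->refl->D->L'->C->R'->H->plug->H
Char 3 ('B'): step: R->7, L=4; B->plug->B->R->A->L->H->refl->F->L'->E->R'->H->plug->H
Char 4 ('E'): step: R->0, L->5 (L advanced); E->plug->E->R->C->L->A->refl->C->L'->B->R'->B->plug->B
Char 5 ('F'): step: R->1, L=5; F->plug->F->R->C->L->A->refl->C->L'->B->R'->D->plug->D
Char 6 ('G'): step: R->2, L=5; G->plug->G->R->F->L->B->refl->E->L'->D->R'->F->plug->F
Char 7 ('A'): step: R->3, L=5; A->plug->A->R->D->L->E->refl->B->L'->F->R'->C->plug->C
Char 8 ('F'): step: R->4, L=5; F->plug->F->R->F->L->B->refl->E->L'->D->R'->E->plug->E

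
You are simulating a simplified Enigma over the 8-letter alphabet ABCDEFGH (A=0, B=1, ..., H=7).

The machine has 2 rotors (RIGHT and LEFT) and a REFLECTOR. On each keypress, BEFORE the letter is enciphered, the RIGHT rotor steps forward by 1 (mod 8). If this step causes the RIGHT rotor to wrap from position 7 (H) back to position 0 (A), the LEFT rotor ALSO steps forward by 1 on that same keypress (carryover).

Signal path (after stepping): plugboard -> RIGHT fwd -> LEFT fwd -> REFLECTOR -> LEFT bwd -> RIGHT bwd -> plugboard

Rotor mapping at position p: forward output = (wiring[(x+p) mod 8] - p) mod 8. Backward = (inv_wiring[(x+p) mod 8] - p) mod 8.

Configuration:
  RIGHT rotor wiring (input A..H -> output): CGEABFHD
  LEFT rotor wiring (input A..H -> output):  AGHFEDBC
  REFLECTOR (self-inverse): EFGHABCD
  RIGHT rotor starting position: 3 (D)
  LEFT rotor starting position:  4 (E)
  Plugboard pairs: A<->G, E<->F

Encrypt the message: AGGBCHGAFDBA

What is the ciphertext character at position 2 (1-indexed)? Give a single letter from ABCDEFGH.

Char 1 ('A'): step: R->4, L=4; A->plug->G->R->A->L->A->refl->E->L'->E->R'->H->plug->H
Char 2 ('G'): step: R->5, L=4; G->plug->A->R->A->L->A->refl->E->L'->E->R'->H->plug->H

H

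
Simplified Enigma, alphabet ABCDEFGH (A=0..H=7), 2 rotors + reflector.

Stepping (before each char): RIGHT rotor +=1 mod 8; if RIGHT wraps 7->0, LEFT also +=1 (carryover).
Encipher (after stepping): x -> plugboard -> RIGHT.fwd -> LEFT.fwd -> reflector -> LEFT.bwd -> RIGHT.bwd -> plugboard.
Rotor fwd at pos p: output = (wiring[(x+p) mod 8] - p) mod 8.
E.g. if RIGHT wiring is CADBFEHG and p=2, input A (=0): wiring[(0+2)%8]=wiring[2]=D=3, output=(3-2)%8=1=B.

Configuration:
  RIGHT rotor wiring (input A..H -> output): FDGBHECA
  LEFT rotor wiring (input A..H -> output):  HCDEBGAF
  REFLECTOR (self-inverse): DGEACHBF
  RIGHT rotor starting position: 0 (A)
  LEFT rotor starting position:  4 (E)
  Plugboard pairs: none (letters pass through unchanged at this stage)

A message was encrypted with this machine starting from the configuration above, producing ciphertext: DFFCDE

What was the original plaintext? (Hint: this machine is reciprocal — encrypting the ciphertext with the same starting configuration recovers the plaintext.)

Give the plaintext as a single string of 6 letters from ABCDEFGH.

Char 1 ('D'): step: R->1, L=4; D->plug->D->R->G->L->H->refl->F->L'->A->R'->C->plug->C
Char 2 ('F'): step: R->2, L=4; F->plug->F->R->G->L->H->refl->F->L'->A->R'->E->plug->E
Char 3 ('F'): step: R->3, L=4; F->plug->F->R->C->L->E->refl->C->L'->B->R'->C->plug->C
Char 4 ('C'): step: R->4, L=4; C->plug->C->R->G->L->H->refl->F->L'->A->R'->B->plug->B
Char 5 ('D'): step: R->5, L=4; D->plug->D->R->A->L->F->refl->H->L'->G->R'->E->plug->E
Char 6 ('E'): step: R->6, L=4; E->plug->E->R->A->L->F->refl->H->L'->G->R'->H->plug->H

Answer: CECBEH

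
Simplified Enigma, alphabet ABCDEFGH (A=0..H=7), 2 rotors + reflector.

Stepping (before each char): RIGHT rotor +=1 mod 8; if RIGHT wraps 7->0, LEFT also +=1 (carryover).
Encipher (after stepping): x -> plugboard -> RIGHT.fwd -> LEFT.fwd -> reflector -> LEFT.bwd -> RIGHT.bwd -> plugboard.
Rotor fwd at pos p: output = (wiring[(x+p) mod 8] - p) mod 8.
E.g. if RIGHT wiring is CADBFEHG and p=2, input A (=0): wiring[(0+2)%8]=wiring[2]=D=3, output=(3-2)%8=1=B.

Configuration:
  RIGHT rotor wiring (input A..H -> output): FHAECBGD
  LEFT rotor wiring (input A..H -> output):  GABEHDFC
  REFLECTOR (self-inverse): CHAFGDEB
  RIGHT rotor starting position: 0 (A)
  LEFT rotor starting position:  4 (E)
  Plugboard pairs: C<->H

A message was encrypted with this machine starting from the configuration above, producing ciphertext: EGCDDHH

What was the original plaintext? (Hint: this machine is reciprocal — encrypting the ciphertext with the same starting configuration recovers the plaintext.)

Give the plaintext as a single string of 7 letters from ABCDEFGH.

Answer: ACDGHGB

Derivation:
Char 1 ('E'): step: R->1, L=4; E->plug->E->R->A->L->D->refl->F->L'->G->R'->A->plug->A
Char 2 ('G'): step: R->2, L=4; G->plug->G->R->D->L->G->refl->E->L'->F->R'->H->plug->C
Char 3 ('C'): step: R->3, L=4; C->plug->H->R->F->L->E->refl->G->L'->D->R'->D->plug->D
Char 4 ('D'): step: R->4, L=4; D->plug->D->R->H->L->A->refl->C->L'->E->R'->G->plug->G
Char 5 ('D'): step: R->5, L=4; D->plug->D->R->A->L->D->refl->F->L'->G->R'->C->plug->H
Char 6 ('H'): step: R->6, L=4; H->plug->C->R->H->L->A->refl->C->L'->E->R'->G->plug->G
Char 7 ('H'): step: R->7, L=4; H->plug->C->R->A->L->D->refl->F->L'->G->R'->B->plug->B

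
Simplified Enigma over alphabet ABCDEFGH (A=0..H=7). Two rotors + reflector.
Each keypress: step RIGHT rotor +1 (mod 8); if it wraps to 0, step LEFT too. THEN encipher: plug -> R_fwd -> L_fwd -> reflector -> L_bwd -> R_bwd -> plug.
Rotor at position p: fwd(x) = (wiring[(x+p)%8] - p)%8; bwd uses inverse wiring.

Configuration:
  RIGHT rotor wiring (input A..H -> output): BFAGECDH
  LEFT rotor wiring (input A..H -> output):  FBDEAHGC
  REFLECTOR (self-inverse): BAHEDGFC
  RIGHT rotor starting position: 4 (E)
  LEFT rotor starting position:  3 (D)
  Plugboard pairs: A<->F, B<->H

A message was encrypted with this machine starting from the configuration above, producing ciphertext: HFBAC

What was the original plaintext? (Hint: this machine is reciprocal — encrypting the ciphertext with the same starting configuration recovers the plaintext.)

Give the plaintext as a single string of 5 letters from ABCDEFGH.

Answer: GBADD

Derivation:
Char 1 ('H'): step: R->5, L=3; H->plug->B->R->G->L->G->refl->F->L'->B->R'->G->plug->G
Char 2 ('F'): step: R->6, L=3; F->plug->A->R->F->L->C->refl->H->L'->E->R'->H->plug->B
Char 3 ('B'): step: R->7, L=3; B->plug->H->R->E->L->H->refl->C->L'->F->R'->F->plug->A
Char 4 ('A'): step: R->0, L->4 (L advanced); A->plug->F->R->C->L->C->refl->H->L'->G->R'->D->plug->D
Char 5 ('C'): step: R->1, L=4; C->plug->C->R->F->L->F->refl->G->L'->D->R'->D->plug->D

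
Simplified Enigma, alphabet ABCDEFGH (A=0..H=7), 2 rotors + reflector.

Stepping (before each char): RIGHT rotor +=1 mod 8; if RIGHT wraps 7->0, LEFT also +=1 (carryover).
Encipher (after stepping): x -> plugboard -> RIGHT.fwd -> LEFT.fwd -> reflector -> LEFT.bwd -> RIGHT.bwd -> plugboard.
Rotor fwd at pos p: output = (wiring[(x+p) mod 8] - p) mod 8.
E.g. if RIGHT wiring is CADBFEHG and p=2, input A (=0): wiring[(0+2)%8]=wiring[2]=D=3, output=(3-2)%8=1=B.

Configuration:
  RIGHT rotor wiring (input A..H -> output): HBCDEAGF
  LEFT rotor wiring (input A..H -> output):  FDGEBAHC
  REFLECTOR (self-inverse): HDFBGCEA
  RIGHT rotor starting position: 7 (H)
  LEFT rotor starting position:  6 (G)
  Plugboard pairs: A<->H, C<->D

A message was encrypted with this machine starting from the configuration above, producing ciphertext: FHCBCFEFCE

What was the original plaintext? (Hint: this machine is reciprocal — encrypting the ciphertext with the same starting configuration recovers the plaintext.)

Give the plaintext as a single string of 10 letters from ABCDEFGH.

Answer: GAHEDEFEDH

Derivation:
Char 1 ('F'): step: R->0, L->7 (L advanced); F->plug->F->R->A->L->D->refl->B->L'->G->R'->G->plug->G
Char 2 ('H'): step: R->1, L=7; H->plug->A->R->A->L->D->refl->B->L'->G->R'->H->plug->A
Char 3 ('C'): step: R->2, L=7; C->plug->D->R->G->L->B->refl->D->L'->A->R'->A->plug->H
Char 4 ('B'): step: R->3, L=7; B->plug->B->R->B->L->G->refl->E->L'->C->R'->E->plug->E
Char 5 ('C'): step: R->4, L=7; C->plug->D->R->B->L->G->refl->E->L'->C->R'->C->plug->D
Char 6 ('F'): step: R->5, L=7; F->plug->F->R->F->L->C->refl->F->L'->E->R'->E->plug->E
Char 7 ('E'): step: R->6, L=7; E->plug->E->R->E->L->F->refl->C->L'->F->R'->F->plug->F
Char 8 ('F'): step: R->7, L=7; F->plug->F->R->F->L->C->refl->F->L'->E->R'->E->plug->E
Char 9 ('C'): step: R->0, L->0 (L advanced); C->plug->D->R->D->L->E->refl->G->L'->C->R'->C->plug->D
Char 10 ('E'): step: R->1, L=0; E->plug->E->R->H->L->C->refl->F->L'->A->R'->A->plug->H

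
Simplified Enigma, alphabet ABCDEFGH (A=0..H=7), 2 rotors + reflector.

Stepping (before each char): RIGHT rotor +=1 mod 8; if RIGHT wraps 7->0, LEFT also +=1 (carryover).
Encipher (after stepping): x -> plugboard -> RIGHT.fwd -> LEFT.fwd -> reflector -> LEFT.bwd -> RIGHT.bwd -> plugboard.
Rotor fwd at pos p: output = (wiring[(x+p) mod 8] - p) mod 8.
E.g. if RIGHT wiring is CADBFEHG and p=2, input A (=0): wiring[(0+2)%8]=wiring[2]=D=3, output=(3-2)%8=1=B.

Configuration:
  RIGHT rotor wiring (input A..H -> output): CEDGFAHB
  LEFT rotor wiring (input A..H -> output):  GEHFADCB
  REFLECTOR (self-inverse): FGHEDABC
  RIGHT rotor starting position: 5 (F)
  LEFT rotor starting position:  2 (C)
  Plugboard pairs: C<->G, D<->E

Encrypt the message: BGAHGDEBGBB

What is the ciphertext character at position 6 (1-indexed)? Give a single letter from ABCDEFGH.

Char 1 ('B'): step: R->6, L=2; B->plug->B->R->D->L->B->refl->G->L'->C->R'->H->plug->H
Char 2 ('G'): step: R->7, L=2; G->plug->C->R->F->L->H->refl->C->L'->H->R'->E->plug->D
Char 3 ('A'): step: R->0, L->3 (L advanced); A->plug->A->R->C->L->A->refl->F->L'->B->R'->H->plug->H
Char 4 ('H'): step: R->1, L=3; H->plug->H->R->B->L->F->refl->A->L'->C->R'->B->plug->B
Char 5 ('G'): step: R->2, L=3; G->plug->C->R->D->L->H->refl->C->L'->A->R'->G->plug->C
Char 6 ('D'): step: R->3, L=3; D->plug->E->R->G->L->B->refl->G->L'->E->R'->D->plug->E

E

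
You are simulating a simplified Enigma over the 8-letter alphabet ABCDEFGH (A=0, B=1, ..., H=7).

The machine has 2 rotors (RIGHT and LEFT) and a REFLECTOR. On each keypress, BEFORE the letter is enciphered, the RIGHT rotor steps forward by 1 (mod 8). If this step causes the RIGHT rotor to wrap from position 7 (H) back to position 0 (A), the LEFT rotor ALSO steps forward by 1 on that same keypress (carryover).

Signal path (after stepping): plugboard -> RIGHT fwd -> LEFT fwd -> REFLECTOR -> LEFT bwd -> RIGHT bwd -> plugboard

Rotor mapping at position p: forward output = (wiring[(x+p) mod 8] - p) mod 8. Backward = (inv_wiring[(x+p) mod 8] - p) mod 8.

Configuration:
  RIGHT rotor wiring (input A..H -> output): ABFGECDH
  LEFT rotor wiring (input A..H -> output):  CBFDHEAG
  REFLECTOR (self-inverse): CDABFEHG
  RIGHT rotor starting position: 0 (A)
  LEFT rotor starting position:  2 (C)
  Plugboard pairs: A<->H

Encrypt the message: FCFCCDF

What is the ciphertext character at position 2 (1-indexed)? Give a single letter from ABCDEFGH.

Char 1 ('F'): step: R->1, L=2; F->plug->F->R->C->L->F->refl->E->L'->F->R'->C->plug->C
Char 2 ('C'): step: R->2, L=2; C->plug->C->R->C->L->F->refl->E->L'->F->R'->F->plug->F

F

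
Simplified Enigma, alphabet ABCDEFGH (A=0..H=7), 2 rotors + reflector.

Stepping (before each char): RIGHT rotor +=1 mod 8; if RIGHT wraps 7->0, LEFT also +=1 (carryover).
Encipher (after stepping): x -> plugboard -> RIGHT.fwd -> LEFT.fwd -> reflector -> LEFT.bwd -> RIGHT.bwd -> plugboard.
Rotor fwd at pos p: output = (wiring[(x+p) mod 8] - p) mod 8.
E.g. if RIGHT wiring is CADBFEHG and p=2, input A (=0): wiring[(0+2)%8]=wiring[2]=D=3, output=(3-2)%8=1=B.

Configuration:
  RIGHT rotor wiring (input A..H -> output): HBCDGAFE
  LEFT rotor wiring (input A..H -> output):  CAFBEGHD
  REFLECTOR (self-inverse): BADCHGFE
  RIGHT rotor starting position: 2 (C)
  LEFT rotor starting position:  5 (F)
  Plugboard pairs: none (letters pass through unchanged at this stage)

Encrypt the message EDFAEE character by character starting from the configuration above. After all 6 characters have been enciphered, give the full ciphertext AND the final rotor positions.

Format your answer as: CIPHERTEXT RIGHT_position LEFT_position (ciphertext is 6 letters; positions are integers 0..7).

Answer: FFBBGB 0 6

Derivation:
Char 1 ('E'): step: R->3, L=5; E->plug->E->R->B->L->C->refl->D->L'->E->R'->F->plug->F
Char 2 ('D'): step: R->4, L=5; D->plug->D->R->A->L->B->refl->A->L'->F->R'->F->plug->F
Char 3 ('F'): step: R->5, L=5; F->plug->F->R->F->L->A->refl->B->L'->A->R'->B->plug->B
Char 4 ('A'): step: R->6, L=5; A->plug->A->R->H->L->H->refl->E->L'->G->R'->B->plug->B
Char 5 ('E'): step: R->7, L=5; E->plug->E->R->E->L->D->refl->C->L'->B->R'->G->plug->G
Char 6 ('E'): step: R->0, L->6 (L advanced); E->plug->E->R->G->L->G->refl->F->L'->B->R'->B->plug->B
Final: ciphertext=FFBBGB, RIGHT=0, LEFT=6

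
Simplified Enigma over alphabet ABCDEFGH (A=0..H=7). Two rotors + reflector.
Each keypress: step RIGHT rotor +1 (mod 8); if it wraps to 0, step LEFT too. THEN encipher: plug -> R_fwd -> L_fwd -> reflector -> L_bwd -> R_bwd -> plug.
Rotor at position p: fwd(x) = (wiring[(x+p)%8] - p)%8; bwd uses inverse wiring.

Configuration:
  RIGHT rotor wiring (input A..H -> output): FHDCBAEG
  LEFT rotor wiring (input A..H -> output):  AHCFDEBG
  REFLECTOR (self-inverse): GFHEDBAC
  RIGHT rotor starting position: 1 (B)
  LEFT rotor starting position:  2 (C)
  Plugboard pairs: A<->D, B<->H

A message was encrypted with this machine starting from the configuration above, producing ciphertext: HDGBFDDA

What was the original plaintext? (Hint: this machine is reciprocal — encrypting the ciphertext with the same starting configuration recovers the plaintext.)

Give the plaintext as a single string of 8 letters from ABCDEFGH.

Answer: AFADGFAE

Derivation:
Char 1 ('H'): step: R->2, L=2; H->plug->B->R->A->L->A->refl->G->L'->G->R'->D->plug->A
Char 2 ('D'): step: R->3, L=2; D->plug->A->R->H->L->F->refl->B->L'->C->R'->F->plug->F
Char 3 ('G'): step: R->4, L=2; G->plug->G->R->H->L->F->refl->B->L'->C->R'->D->plug->A
Char 4 ('B'): step: R->5, L=2; B->plug->H->R->E->L->H->refl->C->L'->D->R'->A->plug->D
Char 5 ('F'): step: R->6, L=2; F->plug->F->R->E->L->H->refl->C->L'->D->R'->G->plug->G
Char 6 ('D'): step: R->7, L=2; D->plug->A->R->H->L->F->refl->B->L'->C->R'->F->plug->F
Char 7 ('D'): step: R->0, L->3 (L advanced); D->plug->A->R->F->L->F->refl->B->L'->C->R'->D->plug->A
Char 8 ('A'): step: R->1, L=3; A->plug->D->R->A->L->C->refl->H->L'->H->R'->E->plug->E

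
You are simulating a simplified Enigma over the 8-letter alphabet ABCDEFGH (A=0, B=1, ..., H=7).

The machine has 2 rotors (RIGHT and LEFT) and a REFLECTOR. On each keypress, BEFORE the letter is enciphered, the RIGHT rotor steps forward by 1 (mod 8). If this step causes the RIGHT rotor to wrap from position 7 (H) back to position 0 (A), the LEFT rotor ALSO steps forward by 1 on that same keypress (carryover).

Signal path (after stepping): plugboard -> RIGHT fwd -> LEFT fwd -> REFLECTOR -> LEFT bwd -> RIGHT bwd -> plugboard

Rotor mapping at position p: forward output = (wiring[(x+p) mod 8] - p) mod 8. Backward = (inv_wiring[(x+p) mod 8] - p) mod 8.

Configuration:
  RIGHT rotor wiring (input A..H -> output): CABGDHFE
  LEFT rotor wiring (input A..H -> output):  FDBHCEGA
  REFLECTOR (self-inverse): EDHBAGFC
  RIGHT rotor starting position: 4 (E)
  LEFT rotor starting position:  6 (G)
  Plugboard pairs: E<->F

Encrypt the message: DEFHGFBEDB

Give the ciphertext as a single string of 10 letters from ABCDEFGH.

Char 1 ('D'): step: R->5, L=6; D->plug->D->R->F->L->B->refl->D->L'->E->R'->F->plug->E
Char 2 ('E'): step: R->6, L=6; E->plug->F->R->A->L->A->refl->E->L'->G->R'->B->plug->B
Char 3 ('F'): step: R->7, L=6; F->plug->E->R->H->L->G->refl->F->L'->D->R'->B->plug->B
Char 4 ('H'): step: R->0, L->7 (L advanced); H->plug->H->R->E->L->A->refl->E->L'->C->R'->A->plug->A
Char 5 ('G'): step: R->1, L=7; G->plug->G->R->D->L->C->refl->H->L'->H->R'->A->plug->A
Char 6 ('F'): step: R->2, L=7; F->plug->E->R->D->L->C->refl->H->L'->H->R'->A->plug->A
Char 7 ('B'): step: R->3, L=7; B->plug->B->R->A->L->B->refl->D->L'->F->R'->G->plug->G
Char 8 ('E'): step: R->4, L=7; E->plug->F->R->E->L->A->refl->E->L'->C->R'->H->plug->H
Char 9 ('D'): step: R->5, L=7; D->plug->D->R->F->L->D->refl->B->L'->A->R'->B->plug->B
Char 10 ('B'): step: R->6, L=7; B->plug->B->R->G->L->F->refl->G->L'->B->R'->H->plug->H

Answer: EBBAAAGHBH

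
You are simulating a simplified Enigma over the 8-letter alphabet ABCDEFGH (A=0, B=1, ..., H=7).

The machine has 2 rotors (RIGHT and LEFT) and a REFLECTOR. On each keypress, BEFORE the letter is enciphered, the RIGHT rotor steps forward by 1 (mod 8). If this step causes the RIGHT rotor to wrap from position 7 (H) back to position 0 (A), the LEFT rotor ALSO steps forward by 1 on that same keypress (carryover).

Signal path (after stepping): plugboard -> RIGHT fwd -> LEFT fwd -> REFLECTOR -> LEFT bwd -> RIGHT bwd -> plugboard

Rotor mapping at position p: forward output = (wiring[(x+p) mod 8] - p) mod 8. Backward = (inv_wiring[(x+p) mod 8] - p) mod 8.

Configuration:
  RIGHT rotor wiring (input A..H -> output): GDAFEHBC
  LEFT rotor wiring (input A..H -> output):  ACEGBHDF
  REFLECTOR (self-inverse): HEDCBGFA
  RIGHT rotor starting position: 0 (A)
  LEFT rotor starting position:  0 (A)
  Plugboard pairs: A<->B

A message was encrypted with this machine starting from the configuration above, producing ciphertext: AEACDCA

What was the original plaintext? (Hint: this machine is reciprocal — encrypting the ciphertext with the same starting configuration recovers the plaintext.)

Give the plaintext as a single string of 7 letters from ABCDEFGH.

Answer: DADBEDB

Derivation:
Char 1 ('A'): step: R->1, L=0; A->plug->B->R->H->L->F->refl->G->L'->D->R'->D->plug->D
Char 2 ('E'): step: R->2, L=0; E->plug->E->R->H->L->F->refl->G->L'->D->R'->B->plug->A
Char 3 ('A'): step: R->3, L=0; A->plug->B->R->B->L->C->refl->D->L'->G->R'->D->plug->D
Char 4 ('C'): step: R->4, L=0; C->plug->C->R->F->L->H->refl->A->L'->A->R'->A->plug->B
Char 5 ('D'): step: R->5, L=0; D->plug->D->R->B->L->C->refl->D->L'->G->R'->E->plug->E
Char 6 ('C'): step: R->6, L=0; C->plug->C->R->A->L->A->refl->H->L'->F->R'->D->plug->D
Char 7 ('A'): step: R->7, L=0; A->plug->B->R->H->L->F->refl->G->L'->D->R'->A->plug->B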